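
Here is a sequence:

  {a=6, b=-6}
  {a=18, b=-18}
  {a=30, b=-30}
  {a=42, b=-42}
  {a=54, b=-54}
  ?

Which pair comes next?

A: +12 each step; 6, 18, 30, 42, 54 → 66.
B — always the negative of the a: -6, -18, -30, -42, -54 → -66.
So the next pair is {a=66, b=-66}.

{a=66, b=-66}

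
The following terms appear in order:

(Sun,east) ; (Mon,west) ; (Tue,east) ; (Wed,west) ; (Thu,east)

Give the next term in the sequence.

Day: runs through the weekdays Mon→Sun, so Sun, Mon, Tue, Wed, Thu → Fri.
For the direction, alternates east ↔ west: east, west, east, west, east → west.
Putting it together: (Fri,west).

(Fri,west)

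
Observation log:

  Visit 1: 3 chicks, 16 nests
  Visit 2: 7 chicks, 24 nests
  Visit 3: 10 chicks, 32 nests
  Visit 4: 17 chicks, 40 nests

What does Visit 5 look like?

27 chicks, 48 nests

Chicks: each term is the sum of the two before it, so 3, 7, 10, 17 → 27.
For the nests, +8 each step: 16, 24, 32, 40 → 48.
So the next line is 27 chicks, 48 nests.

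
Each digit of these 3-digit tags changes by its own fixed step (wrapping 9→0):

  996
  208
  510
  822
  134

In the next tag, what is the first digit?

4

For the first digit, +3 each step, mod 10: 9, 2, 5, 8, 1 → 4.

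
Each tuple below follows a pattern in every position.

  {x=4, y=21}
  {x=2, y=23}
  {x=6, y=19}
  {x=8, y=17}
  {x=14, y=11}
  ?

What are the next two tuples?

{x=22, y=3}, {x=36, y=-11}

X — each term is the sum of the two before it: 4, 2, 6, 8, 14 → 22 → 36.
Y: together with the x always sums to 25, so 21, 23, 19, 17, 11 → 3 → -11.
So the next two tuples are {x=22, y=3} and {x=36, y=-11}.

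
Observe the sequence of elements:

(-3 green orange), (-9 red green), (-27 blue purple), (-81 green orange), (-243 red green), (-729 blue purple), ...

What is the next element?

(-2187 green orange)

First value: -3, -9, -27, -81, -243, -729 → -2187 (×3 each step).
First colour goes green, red, blue, green, red, blue → green (repeats green → red → blue).
Second colour: orange, green, purple, orange, green, purple → orange (repeats orange → green → purple).
Putting it together: (-2187 green orange).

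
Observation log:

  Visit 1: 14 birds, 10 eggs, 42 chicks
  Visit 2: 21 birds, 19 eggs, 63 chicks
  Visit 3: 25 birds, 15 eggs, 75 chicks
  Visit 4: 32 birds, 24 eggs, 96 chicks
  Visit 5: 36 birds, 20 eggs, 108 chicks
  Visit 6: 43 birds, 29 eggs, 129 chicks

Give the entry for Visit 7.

For the birds, alternating steps +7, +4, +7, +4, …: 14, 21, 25, 32, 36, 43 → 47.
For the eggs, alternating steps +9, −4, +9, −4, …: 10, 19, 15, 24, 20, 29 → 25.
Chicks: 42, 63, 75, 96, 108, 129 → 141 (always 3 × the birds).
So the next line is 47 birds, 25 eggs, 141 chicks.

47 birds, 25 eggs, 141 chicks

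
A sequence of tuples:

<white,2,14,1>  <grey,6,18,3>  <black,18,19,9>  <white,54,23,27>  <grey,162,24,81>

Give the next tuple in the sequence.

<black,486,28,243>

For the shade, repeats white → grey → black: white, grey, black, white, grey → black.
Second component: ×3 each step, so 2, 6, 18, 54, 162 → 486.
Third component: alternating steps +4, +1, +4, +1, …; 14, 18, 19, 23, 24 → 28.
Fourth component — ×3 each step: 1, 3, 9, 27, 81 → 243.
So the next tuple is <black,486,28,243>.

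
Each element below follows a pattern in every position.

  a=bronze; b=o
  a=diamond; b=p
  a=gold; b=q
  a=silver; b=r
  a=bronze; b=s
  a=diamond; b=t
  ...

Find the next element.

a=gold; b=u

A — repeats bronze → diamond → gold → silver: bronze, diamond, gold, silver, bronze, diamond → gold.
B: o, p, q, r, s, t → u (letters move forward 1 place in the alphabet).
Combining the parts gives a=gold; b=u.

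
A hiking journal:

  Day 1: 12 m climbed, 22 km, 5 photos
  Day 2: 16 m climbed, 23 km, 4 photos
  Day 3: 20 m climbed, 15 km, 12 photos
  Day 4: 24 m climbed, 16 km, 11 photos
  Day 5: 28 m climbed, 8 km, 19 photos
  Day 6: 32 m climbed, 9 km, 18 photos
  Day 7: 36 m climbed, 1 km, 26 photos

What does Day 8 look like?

40 m climbed, 2 km, 25 photos

M climbed: 12, 16, 20, 24, 28, 32, 36 → 40 (+4 each step).
Km goes 22, 23, 15, 16, 8, 9, 1 → 2 (alternating steps +1, −8, +1, −8, …).
Photos goes 5, 4, 12, 11, 19, 18, 26 → 25 (together with the km always sums to 27).
So the next row is 40 m climbed, 2 km, 25 photos.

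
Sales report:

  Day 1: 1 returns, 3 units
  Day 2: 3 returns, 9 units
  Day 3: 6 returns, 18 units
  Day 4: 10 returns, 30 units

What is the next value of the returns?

15

Returns: 1, 3, 6, 10 → 15 (differences are 2, 3, 4, … (increasing by 1 each time)).
For the units, always 3 × the returns: 3, 9, 18, 30 → 45.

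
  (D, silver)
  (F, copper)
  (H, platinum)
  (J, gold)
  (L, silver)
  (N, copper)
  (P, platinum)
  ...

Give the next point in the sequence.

(R, gold)

Letter — letters move forward 2 places in the alphabet: D, F, H, J, L, N, P → R.
Metal: repeats silver → copper → platinum → gold; silver, copper, platinum, gold, silver, copper, platinum → gold.
So the next point is (R, gold).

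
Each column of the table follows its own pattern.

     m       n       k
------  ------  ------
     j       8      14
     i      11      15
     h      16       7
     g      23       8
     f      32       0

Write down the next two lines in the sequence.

For the column m, letters move back 1 place in the alphabet: j, i, h, g, f → e → d.
Column n goes 8, 11, 16, 23, 32 → 43 → 56 (differences are 3, 5, 7, … (increasing by 2 each time)).
Column k: alternating steps +1, −8, +1, −8, …, so 14, 15, 7, 8, 0 → 1 → -7.
So the next two lines are e  43  1 and d  56  -7.

e  43  1; d  56  -7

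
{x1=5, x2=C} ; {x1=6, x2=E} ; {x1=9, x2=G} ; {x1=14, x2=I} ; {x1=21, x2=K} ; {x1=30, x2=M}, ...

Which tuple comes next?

For the x1, differences are 1, 3, 5, … (increasing by 2 each time): 5, 6, 9, 14, 21, 30 → 41.
X2: letters move forward 2 places in the alphabet; C, E, G, I, K, M → O.
Putting it together: {x1=41, x2=O}.

{x1=41, x2=O}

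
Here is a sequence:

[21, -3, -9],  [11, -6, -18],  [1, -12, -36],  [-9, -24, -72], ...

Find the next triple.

First slot: −10 each step, so 21, 11, 1, -9 → -19.
For the second slot, ×2 each step: -3, -6, -12, -24 → -48.
Third slot: always 3 × the second slot; -9, -18, -36, -72 → -144.
So the next triple is [-19, -48, -144].

[-19, -48, -144]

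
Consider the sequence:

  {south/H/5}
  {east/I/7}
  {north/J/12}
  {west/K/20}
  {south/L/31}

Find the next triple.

{east/M/45}

Direction: south, east, north, west, south → east (repeats south → east → north → west).
Letter — letters move forward 1 place in the alphabet: H, I, J, K, L → M.
Third component: 5, 7, 12, 20, 31 → 45 (differences are 2, 5, 8, … (increasing by 3 each time)).
Combining the parts gives {east/M/45}.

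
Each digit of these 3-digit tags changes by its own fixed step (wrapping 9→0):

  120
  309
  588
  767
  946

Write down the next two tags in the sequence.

First digit: +2 each step, mod 10, so 1, 3, 5, 7, 9 → 1 → 3.
Second digit: 2, 0, 8, 6, 4 → 2 → 0 (−2 each step, mod 10).
Third digit — −1 each step, mod 10: 0, 9, 8, 7, 6 → 5 → 4.
So the next two tags are 125 and 304.

125, 304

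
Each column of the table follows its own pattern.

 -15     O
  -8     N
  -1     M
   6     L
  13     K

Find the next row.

First component — +7 each step: -15, -8, -1, 6, 13 → 20.
Letter goes O, N, M, L, K → J (letters move back 1 place in the alphabet).
Combining the parts gives 20  J.

20  J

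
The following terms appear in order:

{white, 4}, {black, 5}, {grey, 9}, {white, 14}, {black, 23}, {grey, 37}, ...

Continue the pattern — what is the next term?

{white, 60}

Shade goes white, black, grey, white, black, grey → white (repeats white → black → grey).
Second slot goes 4, 5, 9, 14, 23, 37 → 60 (each term is the sum of the two before it).
Putting it together: {white, 60}.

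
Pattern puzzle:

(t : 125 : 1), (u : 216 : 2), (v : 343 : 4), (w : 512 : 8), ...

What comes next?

(x : 729 : 16)

For the letter, letters move forward 1 place in the alphabet: t, u, v, w → x.
For the second slot, perfect cubes: 5³, 6³, 7³, …: 125, 216, 343, 512 → 729.
Third slot: ×2 each step; 1, 2, 4, 8 → 16.
So the next triple is (x : 729 : 16).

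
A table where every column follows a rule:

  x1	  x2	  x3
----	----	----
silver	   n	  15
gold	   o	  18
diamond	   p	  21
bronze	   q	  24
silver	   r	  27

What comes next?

gold  s  30

Column x1: repeats silver → gold → diamond → bronze, so silver, gold, diamond, bronze, silver → gold.
Column x2: letters move forward 1 place in the alphabet; n, o, p, q, r → s.
Column x3: 15, 18, 21, 24, 27 → 30 (+3 each step).
Combining the parts gives gold  s  30.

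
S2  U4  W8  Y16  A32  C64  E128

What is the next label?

G256

Letter — letters move forward 2 places in the alphabet, wrapping Z→A: S, U, W, Y, A, C, E → G.
Second component: 2, 4, 8, 16, 32, 64, 128 → 256 (×2 each step).
Combining the parts gives G256.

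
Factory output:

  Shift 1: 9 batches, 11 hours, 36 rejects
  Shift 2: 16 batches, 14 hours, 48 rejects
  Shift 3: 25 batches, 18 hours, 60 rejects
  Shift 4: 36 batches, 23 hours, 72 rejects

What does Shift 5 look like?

Batches: 9, 16, 25, 36 → 49 (perfect squares: 3², 4², 5², …).
Hours: 11, 14, 18, 23 → 29 (differences are 3, 4, 5, … (increasing by 1 each time)).
Rejects: 36, 48, 60, 72 → 84 (+12 each step).
So the next line is 49 batches, 29 hours, 84 rejects.

49 batches, 29 hours, 84 rejects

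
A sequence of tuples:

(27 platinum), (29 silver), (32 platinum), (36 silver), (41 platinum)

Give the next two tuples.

First part: 27, 29, 32, 36, 41 → 47 → 54 (differences are 2, 3, 4, … (increasing by 1 each time)).
For the metal, alternates platinum ↔ silver: platinum, silver, platinum, silver, platinum → silver → platinum.
So the next two tuples are (47 silver) and (54 platinum).

(47 silver), (54 platinum)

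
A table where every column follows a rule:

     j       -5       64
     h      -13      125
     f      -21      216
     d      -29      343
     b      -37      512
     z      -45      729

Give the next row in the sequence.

Letter: letters move back 2 places in the alphabet, wrapping A→Z; j, h, f, d, b, z → x.
Second component goes -5, -13, -21, -29, -37, -45 → -53 (−8 each step).
For the third component, perfect cubes: 4³, 5³, 6³, …: 64, 125, 216, 343, 512, 729 → 1000.
Combining the parts gives x  -53  1000.

x  -53  1000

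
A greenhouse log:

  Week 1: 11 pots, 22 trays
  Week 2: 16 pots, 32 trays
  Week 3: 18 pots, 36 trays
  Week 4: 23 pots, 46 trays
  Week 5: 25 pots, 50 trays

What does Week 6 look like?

Pots: alternating steps +5, +2, +5, +2, …; 11, 16, 18, 23, 25 → 30.
Trays: 22, 32, 36, 46, 50 → 60 (always 2 × the pots).
Combining the parts gives 30 pots, 60 trays.

30 pots, 60 trays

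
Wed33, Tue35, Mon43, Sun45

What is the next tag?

For the day, runs backward through the weekdays Mon→Sun: Wed, Tue, Mon, Sun → Sat.
For the second component, alternating steps +2, +8, +2, +8, …: 33, 35, 43, 45 → 53.
Putting it together: Sat53.

Sat53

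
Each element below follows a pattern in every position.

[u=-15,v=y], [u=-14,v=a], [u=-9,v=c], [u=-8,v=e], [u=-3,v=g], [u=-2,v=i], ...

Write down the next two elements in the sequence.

U: -15, -14, -9, -8, -3, -2 → 3 → 4 (alternating steps +1, +5, +1, +5, …).
V: y, a, c, e, g, i → k → m (letters move forward 2 places in the alphabet, wrapping Z→A).
So the next two elements are [u=3,v=k] and [u=4,v=m].

[u=3,v=k], [u=4,v=m]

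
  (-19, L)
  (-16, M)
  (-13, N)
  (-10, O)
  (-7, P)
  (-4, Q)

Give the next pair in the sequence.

(-1, R)

For the first part, +3 each step: -19, -16, -13, -10, -7, -4 → -1.
Letter goes L, M, N, O, P, Q → R (letters move forward 1 place in the alphabet).
Putting it together: (-1, R).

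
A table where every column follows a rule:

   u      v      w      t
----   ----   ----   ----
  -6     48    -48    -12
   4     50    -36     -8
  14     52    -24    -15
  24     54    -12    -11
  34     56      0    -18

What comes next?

44  58  12  -14

Column u — +10 each step: -6, 4, 14, 24, 34 → 44.
Column v goes 48, 50, 52, 54, 56 → 58 (+2 each step).
For the column w, +12 each step: -48, -36, -24, -12, 0 → 12.
Column t: alternating steps +4, −7, +4, −7, …, so -12, -8, -15, -11, -18 → -14.
So the next row is 44  58  12  -14.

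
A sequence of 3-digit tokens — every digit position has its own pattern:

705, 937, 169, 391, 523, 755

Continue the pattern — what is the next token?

First digit: +2 each step, mod 10; 7, 9, 1, 3, 5, 7 → 9.
Second digit goes 0, 3, 6, 9, 2, 5 → 8 (+3 each step, mod 10).
Third digit: +2 each step, mod 10; 5, 7, 9, 1, 3, 5 → 7.
Putting it together: 987.

987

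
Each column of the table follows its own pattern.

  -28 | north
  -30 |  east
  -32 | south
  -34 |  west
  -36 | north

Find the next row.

-38  east

First component: -28, -30, -32, -34, -36 → -38 (−2 each step).
Direction goes north, east, south, west, north → east (repeats north → east → south → west).
Combining the parts gives -38  east.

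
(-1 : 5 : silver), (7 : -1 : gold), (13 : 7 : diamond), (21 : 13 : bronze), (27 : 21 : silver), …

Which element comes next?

For the first value, alternating steps +8, +6, +8, +6, …: -1, 7, 13, 21, 27 → 35.
Second value: always the previous value of the first value, so 5, -1, 7, 13, 21 → 27.
Rank: repeats silver → gold → diamond → bronze; silver, gold, diamond, bronze, silver → gold.
Combining the parts gives (35 : 27 : gold).

(35 : 27 : gold)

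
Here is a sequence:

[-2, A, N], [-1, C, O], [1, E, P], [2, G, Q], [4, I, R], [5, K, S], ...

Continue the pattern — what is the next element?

[7, M, T]

For the first coordinate, alternating steps +1, +2, +1, +2, …: -2, -1, 1, 2, 4, 5 → 7.
First letter: A, C, E, G, I, K → M (letters move forward 2 places in the alphabet).
Second letter: N, O, P, Q, R, S → T (letters move forward 1 place in the alphabet).
Combining the parts gives [7, M, T].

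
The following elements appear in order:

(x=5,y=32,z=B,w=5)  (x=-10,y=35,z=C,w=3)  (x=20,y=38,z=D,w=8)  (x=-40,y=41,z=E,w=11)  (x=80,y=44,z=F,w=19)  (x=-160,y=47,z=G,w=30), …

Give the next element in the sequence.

(x=320,y=50,z=H,w=49)

X — ×(-2) each step: 5, -10, 20, -40, 80, -160 → 320.
Y goes 32, 35, 38, 41, 44, 47 → 50 (+3 each step).
Z goes B, C, D, E, F, G → H (letters move forward 1 place in the alphabet).
W goes 5, 3, 8, 11, 19, 30 → 49 (each term is the sum of the two before it).
Combining the parts gives (x=320,y=50,z=H,w=49).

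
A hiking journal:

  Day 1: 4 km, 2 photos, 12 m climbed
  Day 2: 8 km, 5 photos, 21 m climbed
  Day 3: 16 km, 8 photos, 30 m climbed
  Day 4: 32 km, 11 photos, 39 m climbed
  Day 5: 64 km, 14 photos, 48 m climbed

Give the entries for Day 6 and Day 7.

Km: 4, 8, 16, 32, 64 → 128 → 256 (×2 each step).
For the photos, +3 each step: 2, 5, 8, 11, 14 → 17 → 20.
For the m climbed, +9 each step: 12, 21, 30, 39, 48 → 57 → 66.
So the next two rows are 128 km, 17 photos, 57 m climbed and 256 km, 20 photos, 66 m climbed.

128 km, 17 photos, 57 m climbed; 256 km, 20 photos, 66 m climbed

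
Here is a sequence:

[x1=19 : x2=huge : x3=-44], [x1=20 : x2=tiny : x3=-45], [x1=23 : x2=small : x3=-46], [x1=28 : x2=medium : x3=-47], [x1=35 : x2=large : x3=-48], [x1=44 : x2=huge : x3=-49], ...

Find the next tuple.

X1: 19, 20, 23, 28, 35, 44 → 55 (differences are 1, 3, 5, … (increasing by 2 each time)).
For the x2, repeats huge → tiny → small → medium → large: huge, tiny, small, medium, large, huge → tiny.
X3: -44, -45, -46, -47, -48, -49 → -50 (−1 each step).
Combining the parts gives [x1=55 : x2=tiny : x3=-50].

[x1=55 : x2=tiny : x3=-50]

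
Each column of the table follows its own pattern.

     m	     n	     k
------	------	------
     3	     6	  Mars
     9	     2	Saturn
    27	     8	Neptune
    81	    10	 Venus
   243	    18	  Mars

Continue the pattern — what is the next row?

Column m: ×3 each step, so 3, 9, 27, 81, 243 → 729.
Column n: each term is the sum of the two before it, so 6, 2, 8, 10, 18 → 28.
For the column k, repeats Mars → Saturn → Neptune → Venus: Mars, Saturn, Neptune, Venus, Mars → Saturn.
So the next row is 729  28  Saturn.

729  28  Saturn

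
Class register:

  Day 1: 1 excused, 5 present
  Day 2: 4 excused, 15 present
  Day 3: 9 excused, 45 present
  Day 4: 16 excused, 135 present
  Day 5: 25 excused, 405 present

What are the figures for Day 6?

Excused: perfect squares: 1², 2², 3², …; 1, 4, 9, 16, 25 → 36.
Present — ×3 each step: 5, 15, 45, 135, 405 → 1215.
Combining the parts gives 36 excused, 1215 present.

36 excused, 1215 present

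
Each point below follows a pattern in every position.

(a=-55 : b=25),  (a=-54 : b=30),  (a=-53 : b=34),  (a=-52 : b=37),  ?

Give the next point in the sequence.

A: -55, -54, -53, -52 → -51 (+1 each step).
B: differences are 5, 4, 3, … (decreasing by 1 each time); 25, 30, 34, 37 → 39.
Combining the parts gives (a=-51 : b=39).

(a=-51 : b=39)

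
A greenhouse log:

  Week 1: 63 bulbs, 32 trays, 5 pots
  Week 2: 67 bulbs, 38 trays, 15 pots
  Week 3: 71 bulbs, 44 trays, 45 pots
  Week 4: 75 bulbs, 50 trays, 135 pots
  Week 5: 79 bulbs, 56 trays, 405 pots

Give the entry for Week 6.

For the bulbs, +4 each step: 63, 67, 71, 75, 79 → 83.
Trays: 32, 38, 44, 50, 56 → 62 (+6 each step).
For the pots, ×3 each step: 5, 15, 45, 135, 405 → 1215.
Combining the parts gives 83 bulbs, 62 trays, 1215 pots.

83 bulbs, 62 trays, 1215 pots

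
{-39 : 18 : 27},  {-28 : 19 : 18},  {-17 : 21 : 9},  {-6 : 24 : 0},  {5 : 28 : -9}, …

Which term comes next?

{16 : 33 : -18}

First part — +11 each step: -39, -28, -17, -6, 5 → 16.
Second part goes 18, 19, 21, 24, 28 → 33 (differences are 1, 2, 3, … (increasing by 1 each time)).
For the third part, −9 each step: 27, 18, 9, 0, -9 → -18.
Combining the parts gives {16 : 33 : -18}.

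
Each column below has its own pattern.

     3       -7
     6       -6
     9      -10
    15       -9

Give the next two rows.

For the first component, each term is the sum of the two before it: 3, 6, 9, 15 → 24 → 39.
Second component goes -7, -6, -10, -9 → -13 → -12 (alternating steps +1, −4, +1, −4, …).
So the next two rows are 24  -13 and 39  -12.

24  -13; 39  -12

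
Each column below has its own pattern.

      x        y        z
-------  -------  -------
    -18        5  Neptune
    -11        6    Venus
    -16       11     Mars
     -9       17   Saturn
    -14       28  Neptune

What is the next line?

Column x: alternating steps +7, −5, +7, −5, …, so -18, -11, -16, -9, -14 → -7.
Column y: 5, 6, 11, 17, 28 → 45 (each term is the sum of the two before it).
Column z — repeats Neptune → Venus → Mars → Saturn: Neptune, Venus, Mars, Saturn, Neptune → Venus.
Putting it together: -7  45  Venus.

-7  45  Venus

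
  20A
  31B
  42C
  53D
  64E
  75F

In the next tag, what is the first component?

86

First component: +11 each step, so 20, 31, 42, 53, 64, 75 → 86.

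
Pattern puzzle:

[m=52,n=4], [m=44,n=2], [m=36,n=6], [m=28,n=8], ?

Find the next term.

[m=20,n=14]

M — −8 each step: 52, 44, 36, 28 → 20.
N goes 4, 2, 6, 8 → 14 (each term is the sum of the two before it).
So the next term is [m=20,n=14].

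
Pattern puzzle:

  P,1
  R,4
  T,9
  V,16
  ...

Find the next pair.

X,25

Letter: P, R, T, V → X (letters move forward 2 places in the alphabet).
Second slot: perfect squares: 1², 2², 3², …, so 1, 4, 9, 16 → 25.
Combining the parts gives X,25.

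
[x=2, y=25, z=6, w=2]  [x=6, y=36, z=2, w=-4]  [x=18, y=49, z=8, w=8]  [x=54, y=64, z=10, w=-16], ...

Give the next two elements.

X: 2, 6, 18, 54 → 162 → 486 (×3 each step).
Y: perfect squares: 5², 6², 7², …, so 25, 36, 49, 64 → 81 → 100.
Z — each term is the sum of the two before it: 6, 2, 8, 10 → 18 → 28.
W: ×(-2) each step, so 2, -4, 8, -16 → 32 → -64.
So the next two elements are [x=162, y=81, z=18, w=32] and [x=486, y=100, z=28, w=-64].

[x=162, y=81, z=18, w=32], [x=486, y=100, z=28, w=-64]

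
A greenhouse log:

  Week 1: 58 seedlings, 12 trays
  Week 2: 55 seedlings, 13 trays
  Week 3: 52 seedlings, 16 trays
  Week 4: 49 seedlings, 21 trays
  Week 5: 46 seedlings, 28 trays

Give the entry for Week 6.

Seedlings: 58, 55, 52, 49, 46 → 43 (−3 each step).
Trays: differences are 1, 3, 5, … (increasing by 2 each time), so 12, 13, 16, 21, 28 → 37.
Combining the parts gives 43 seedlings, 37 trays.

43 seedlings, 37 trays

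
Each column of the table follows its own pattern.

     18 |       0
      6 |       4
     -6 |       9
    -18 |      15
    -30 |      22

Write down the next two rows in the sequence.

First component: 18, 6, -6, -18, -30 → -42 → -54 (−12 each step).
For the second component, differences are 4, 5, 6, … (increasing by 1 each time): 0, 4, 9, 15, 22 → 30 → 39.
So the next two rows are -42  30 and -54  39.

-42  30; -54  39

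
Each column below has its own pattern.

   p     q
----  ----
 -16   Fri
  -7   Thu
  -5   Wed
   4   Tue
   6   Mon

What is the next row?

Column p: alternating steps +9, +2, +9, +2, …, so -16, -7, -5, 4, 6 → 15.
For the column q, runs backward through the weekdays Mon→Sun: Fri, Thu, Wed, Tue, Mon → Sun.
Putting it together: 15  Sun.

15  Sun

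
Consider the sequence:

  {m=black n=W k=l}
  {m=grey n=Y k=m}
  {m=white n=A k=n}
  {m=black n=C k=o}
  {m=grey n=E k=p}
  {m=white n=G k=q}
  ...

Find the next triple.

M: black, grey, white, black, grey, white → black (repeats black → grey → white).
N goes W, Y, A, C, E, G → I (letters move forward 2 places in the alphabet, wrapping Z→A).
K goes l, m, n, o, p, q → r (letters move forward 1 place in the alphabet).
Putting it together: {m=black n=I k=r}.

{m=black n=I k=r}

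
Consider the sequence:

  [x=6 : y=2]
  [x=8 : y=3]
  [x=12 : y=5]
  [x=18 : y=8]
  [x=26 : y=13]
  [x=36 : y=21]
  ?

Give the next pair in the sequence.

X goes 6, 8, 12, 18, 26, 36 → 48 (differences are 2, 4, 6, … (increasing by 2 each time)).
Y: 2, 3, 5, 8, 13, 21 → 34 (each term is the sum of the two before it).
Putting it together: [x=48 : y=34].

[x=48 : y=34]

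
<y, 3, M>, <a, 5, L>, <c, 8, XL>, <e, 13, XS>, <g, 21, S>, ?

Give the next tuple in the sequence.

Letter: letters move forward 2 places in the alphabet, wrapping Z→A, so y, a, c, e, g → i.
Second part: each term is the sum of the two before it; 3, 5, 8, 13, 21 → 34.
Size — runs through clothing sizes XS→XL: M, L, XL, XS, S → M.
Putting it together: <i, 34, M>.

<i, 34, M>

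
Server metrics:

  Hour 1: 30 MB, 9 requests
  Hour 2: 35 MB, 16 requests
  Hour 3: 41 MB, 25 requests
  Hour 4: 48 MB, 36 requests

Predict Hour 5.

MB goes 30, 35, 41, 48 → 56 (differences are 5, 6, 7, … (increasing by 1 each time)).
Requests goes 9, 16, 25, 36 → 49 (perfect squares: 3², 4², 5², …).
Putting it together: 56 MB, 49 requests.

56 MB, 49 requests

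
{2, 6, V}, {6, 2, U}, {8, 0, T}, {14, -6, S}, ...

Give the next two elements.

{22, -14, R}, {36, -28, Q}

First component: each term is the sum of the two before it; 2, 6, 8, 14 → 22 → 36.
Second component: together with the first component always sums to 8; 6, 2, 0, -6 → -14 → -28.
Letter — letters move back 1 place in the alphabet: V, U, T, S → R → Q.
So the next two elements are {22, -14, R} and {36, -28, Q}.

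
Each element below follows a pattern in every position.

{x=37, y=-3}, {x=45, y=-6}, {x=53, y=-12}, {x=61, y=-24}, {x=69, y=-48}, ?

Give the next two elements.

X: 37, 45, 53, 61, 69 → 77 → 85 (+8 each step).
Y — ×2 each step: -3, -6, -12, -24, -48 → -96 → -192.
So the next two elements are {x=77, y=-96} and {x=85, y=-192}.

{x=77, y=-96}, {x=85, y=-192}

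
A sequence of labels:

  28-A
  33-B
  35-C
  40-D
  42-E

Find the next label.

First component: 28, 33, 35, 40, 42 → 47 (alternating steps +5, +2, +5, +2, …).
For the letter, letters move forward 1 place in the alphabet: A, B, C, D, E → F.
Putting it together: 47-F.

47-F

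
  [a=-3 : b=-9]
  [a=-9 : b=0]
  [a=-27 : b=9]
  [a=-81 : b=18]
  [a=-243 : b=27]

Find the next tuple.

[a=-729 : b=36]

A: -3, -9, -27, -81, -243 → -729 (×3 each step).
B: +9 each step, so -9, 0, 9, 18, 27 → 36.
So the next tuple is [a=-729 : b=36].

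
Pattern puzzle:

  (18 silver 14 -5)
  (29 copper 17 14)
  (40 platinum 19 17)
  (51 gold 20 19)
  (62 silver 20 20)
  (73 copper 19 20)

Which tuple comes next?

First slot — +11 each step: 18, 29, 40, 51, 62, 73 → 84.
Metal — repeats silver → copper → platinum → gold: silver, copper, platinum, gold, silver, copper → platinum.
Third slot: 14, 17, 19, 20, 20, 19 → 17 (differences are 3, 2, 1, … (decreasing by 1 each time)).
Fourth slot — always the previous value of the third slot: -5, 14, 17, 19, 20, 20 → 19.
Combining the parts gives (84 platinum 17 19).

(84 platinum 17 19)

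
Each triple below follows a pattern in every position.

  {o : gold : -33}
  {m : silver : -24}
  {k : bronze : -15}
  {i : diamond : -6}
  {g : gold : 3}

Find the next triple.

For the letter, letters move back 2 places in the alphabet: o, m, k, i, g → e.
Rank goes gold, silver, bronze, diamond, gold → silver (repeats gold → silver → bronze → diamond).
Third slot: +9 each step, so -33, -24, -15, -6, 3 → 12.
Putting it together: {e : silver : 12}.

{e : silver : 12}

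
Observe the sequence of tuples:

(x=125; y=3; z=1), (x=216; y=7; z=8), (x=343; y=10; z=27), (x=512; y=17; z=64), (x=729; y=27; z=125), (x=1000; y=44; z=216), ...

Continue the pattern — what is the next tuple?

(x=1331; y=71; z=343)

X goes 125, 216, 343, 512, 729, 1000 → 1331 (perfect cubes: 5³, 6³, 7³, …).
Y — each term is the sum of the two before it: 3, 7, 10, 17, 27, 44 → 71.
Z: perfect cubes: 1³, 2³, 3³, …, so 1, 8, 27, 64, 125, 216 → 343.
Putting it together: (x=1331; y=71; z=343).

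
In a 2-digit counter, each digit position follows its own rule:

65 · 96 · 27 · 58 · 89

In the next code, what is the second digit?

First digit goes 6, 9, 2, 5, 8 → 1 (+3 each step, mod 10).
Second digit — +1 each step, mod 10: 5, 6, 7, 8, 9 → 0.

0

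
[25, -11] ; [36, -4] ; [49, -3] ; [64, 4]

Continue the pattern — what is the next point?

[81, 5]

First component: 25, 36, 49, 64 → 81 (perfect squares: 5², 6², 7², …).
Second component goes -11, -4, -3, 4 → 5 (alternating steps +7, +1, +7, +1, …).
Putting it together: [81, 5].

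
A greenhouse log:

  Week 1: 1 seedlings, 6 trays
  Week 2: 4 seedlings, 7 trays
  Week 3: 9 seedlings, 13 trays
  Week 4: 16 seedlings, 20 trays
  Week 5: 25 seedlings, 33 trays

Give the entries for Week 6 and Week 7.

For the seedlings, perfect squares: 1², 2², 3², …: 1, 4, 9, 16, 25 → 36 → 49.
Trays: each term is the sum of the two before it, so 6, 7, 13, 20, 33 → 53 → 86.
So the next two records are 36 seedlings, 53 trays and 49 seedlings, 86 trays.

36 seedlings, 53 trays; 49 seedlings, 86 trays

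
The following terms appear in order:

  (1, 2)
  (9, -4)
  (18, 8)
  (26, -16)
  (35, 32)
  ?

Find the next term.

(43, -64)

First coordinate: alternating steps +8, +9, +8, +9, …; 1, 9, 18, 26, 35 → 43.
Second coordinate — ×(-2) each step: 2, -4, 8, -16, 32 → -64.
Combining the parts gives (43, -64).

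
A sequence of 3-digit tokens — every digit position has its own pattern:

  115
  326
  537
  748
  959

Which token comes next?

160

First digit goes 1, 3, 5, 7, 9 → 1 (+2 each step, mod 10).
For the second digit, +1 each step, mod 10: 1, 2, 3, 4, 5 → 6.
Third digit — +1 each step, mod 10: 5, 6, 7, 8, 9 → 0.
Putting it together: 160.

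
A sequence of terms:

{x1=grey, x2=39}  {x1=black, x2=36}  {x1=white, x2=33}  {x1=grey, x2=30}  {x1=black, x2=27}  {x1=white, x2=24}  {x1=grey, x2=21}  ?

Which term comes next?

{x1=black, x2=18}

For the x1, repeats grey → black → white: grey, black, white, grey, black, white, grey → black.
X2 goes 39, 36, 33, 30, 27, 24, 21 → 18 (−3 each step).
So the next term is {x1=black, x2=18}.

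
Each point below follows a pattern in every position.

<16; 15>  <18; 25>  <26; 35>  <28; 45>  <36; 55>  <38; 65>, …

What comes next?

<46; 75>

First component goes 16, 18, 26, 28, 36, 38 → 46 (alternating steps +2, +8, +2, +8, …).
Second component — +10 each step: 15, 25, 35, 45, 55, 65 → 75.
So the next point is <46; 75>.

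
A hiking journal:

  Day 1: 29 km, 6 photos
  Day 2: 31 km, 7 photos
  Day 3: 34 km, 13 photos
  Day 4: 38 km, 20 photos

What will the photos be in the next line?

33

Photos: 6, 7, 13, 20 → 33 (each term is the sum of the two before it).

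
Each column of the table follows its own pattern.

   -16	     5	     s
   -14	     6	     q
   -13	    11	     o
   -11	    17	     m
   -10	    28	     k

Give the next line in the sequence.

-8  45  i

For the first component, alternating steps +2, +1, +2, +1, …: -16, -14, -13, -11, -10 → -8.
Second component: each term is the sum of the two before it, so 5, 6, 11, 17, 28 → 45.
For the letter, letters move back 2 places in the alphabet: s, q, o, m, k → i.
Combining the parts gives -8  45  i.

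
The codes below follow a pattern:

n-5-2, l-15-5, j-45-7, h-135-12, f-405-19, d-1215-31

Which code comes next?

b-3645-50

Letter goes n, l, j, h, f, d → b (letters move back 2 places in the alphabet).
Second component: ×3 each step, so 5, 15, 45, 135, 405, 1215 → 3645.
Third component — each term is the sum of the two before it: 2, 5, 7, 12, 19, 31 → 50.
Putting it together: b-3645-50.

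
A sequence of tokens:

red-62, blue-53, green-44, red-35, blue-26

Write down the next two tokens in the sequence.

Colour: repeats red → blue → green, so red, blue, green, red, blue → green → red.
Second component: −9 each step, so 62, 53, 44, 35, 26 → 17 → 8.
So the next two tokens are green-17 and red-8.

green-17 then red-8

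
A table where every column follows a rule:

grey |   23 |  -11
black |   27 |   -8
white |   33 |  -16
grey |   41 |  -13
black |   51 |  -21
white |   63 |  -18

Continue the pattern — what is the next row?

grey  77  -26

Shade: grey, black, white, grey, black, white → grey (repeats grey → black → white).
For the second component, differences are 4, 6, 8, … (increasing by 2 each time): 23, 27, 33, 41, 51, 63 → 77.
Third component goes -11, -8, -16, -13, -21, -18 → -26 (alternating steps +3, −8, +3, −8, …).
Combining the parts gives grey  77  -26.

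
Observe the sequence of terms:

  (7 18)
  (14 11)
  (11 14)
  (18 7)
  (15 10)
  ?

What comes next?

(22 3)

First entry: alternating steps +7, −3, +7, −3, …, so 7, 14, 11, 18, 15 → 22.
Second entry: 18, 11, 14, 7, 10 → 3 (together with the first entry always sums to 25).
So the next term is (22 3).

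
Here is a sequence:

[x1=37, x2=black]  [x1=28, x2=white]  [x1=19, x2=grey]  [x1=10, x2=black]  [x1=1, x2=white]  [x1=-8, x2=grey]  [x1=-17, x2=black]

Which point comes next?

X1 — −9 each step: 37, 28, 19, 10, 1, -8, -17 → -26.
X2: repeats black → white → grey; black, white, grey, black, white, grey, black → white.
Combining the parts gives [x1=-26, x2=white].

[x1=-26, x2=white]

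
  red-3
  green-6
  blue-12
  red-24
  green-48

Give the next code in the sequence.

Colour goes red, green, blue, red, green → blue (repeats red → green → blue).
Second component goes 3, 6, 12, 24, 48 → 96 (×2 each step).
So the next code is blue-96.

blue-96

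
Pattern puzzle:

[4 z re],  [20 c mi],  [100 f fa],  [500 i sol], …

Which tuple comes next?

First entry: 4, 20, 100, 500 → 2500 (×5 each step).
Letter: z, c, f, i → l (letters move forward 3 places in the alphabet, wrapping Z→A).
Note: runs through the solfège scale do→ti; re, mi, fa, sol → la.
Putting it together: [2500 l la].

[2500 l la]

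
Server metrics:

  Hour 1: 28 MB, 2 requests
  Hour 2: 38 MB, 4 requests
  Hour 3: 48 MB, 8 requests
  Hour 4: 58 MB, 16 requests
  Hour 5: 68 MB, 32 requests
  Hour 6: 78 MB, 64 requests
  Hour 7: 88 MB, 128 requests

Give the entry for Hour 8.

98 MB, 256 requests

MB: +10 each step, so 28, 38, 48, 58, 68, 78, 88 → 98.
Requests: 2, 4, 8, 16, 32, 64, 128 → 256 (×2 each step).
Combining the parts gives 98 MB, 256 requests.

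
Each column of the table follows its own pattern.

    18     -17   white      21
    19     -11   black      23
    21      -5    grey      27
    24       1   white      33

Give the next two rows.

28  7  black  41; 33  13  grey  51

First component: 18, 19, 21, 24 → 28 → 33 (differences are 1, 2, 3, … (increasing by 1 each time)).
Second component — +6 each step: -17, -11, -5, 1 → 7 → 13.
Shade goes white, black, grey, white → black → grey (repeats white → black → grey).
Fourth component: 21, 23, 27, 33 → 41 → 51 (differences are 2, 4, 6, … (increasing by 2 each time)).
So the next two rows are 28  7  black  41 and 33  13  grey  51.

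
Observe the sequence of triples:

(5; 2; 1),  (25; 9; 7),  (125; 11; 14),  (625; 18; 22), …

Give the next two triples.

For the first entry, ×5 each step: 5, 25, 125, 625 → 3125 → 15625.
Second entry goes 2, 9, 11, 18 → 20 → 27 (alternating steps +7, +2, +7, +2, …).
Third entry: differences are 6, 7, 8, … (increasing by 1 each time), so 1, 7, 14, 22 → 31 → 41.
Putting the parts together: (3125; 20; 31) and then (15625; 27; 41).

(3125; 20; 31), (15625; 27; 41)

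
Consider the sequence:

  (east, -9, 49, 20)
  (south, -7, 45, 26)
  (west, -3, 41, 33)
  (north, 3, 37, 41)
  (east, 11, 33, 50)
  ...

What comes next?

(south, 21, 29, 60)

Direction: east, south, west, north, east → south (repeats east → south → west → north).
Second part — differences are 2, 4, 6, … (increasing by 2 each time): -9, -7, -3, 3, 11 → 21.
Third part — −4 each step: 49, 45, 41, 37, 33 → 29.
For the fourth part, differences are 6, 7, 8, … (increasing by 1 each time): 20, 26, 33, 41, 50 → 60.
So the next tuple is (south, 21, 29, 60).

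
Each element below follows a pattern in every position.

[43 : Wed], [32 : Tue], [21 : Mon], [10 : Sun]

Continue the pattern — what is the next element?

[-1 : Sat]

First value — −11 each step: 43, 32, 21, 10 → -1.
Day goes Wed, Tue, Mon, Sun → Sat (runs backward through the weekdays Mon→Sun).
Combining the parts gives [-1 : Sat].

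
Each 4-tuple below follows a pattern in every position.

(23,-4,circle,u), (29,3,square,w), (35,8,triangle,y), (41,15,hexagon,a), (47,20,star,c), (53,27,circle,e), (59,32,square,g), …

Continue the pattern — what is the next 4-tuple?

(65,39,triangle,i)

First value — +6 each step: 23, 29, 35, 41, 47, 53, 59 → 65.
Second value: alternating steps +7, +5, +7, +5, …, so -4, 3, 8, 15, 20, 27, 32 → 39.
Shape: repeats circle → square → triangle → hexagon → star; circle, square, triangle, hexagon, star, circle, square → triangle.
Letter: u, w, y, a, c, e, g → i (letters move forward 2 places in the alphabet, wrapping Z→A).
Putting it together: (65,39,triangle,i).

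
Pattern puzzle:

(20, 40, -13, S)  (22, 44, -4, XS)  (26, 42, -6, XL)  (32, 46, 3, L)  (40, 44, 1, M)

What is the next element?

(50, 48, 10, S)

First part: differences are 2, 4, 6, … (increasing by 2 each time); 20, 22, 26, 32, 40 → 50.
Second part — alternating steps +4, −2, +4, −2, …: 40, 44, 42, 46, 44 → 48.
For the third part, alternating steps +9, −2, +9, −2, …: -13, -4, -6, 3, 1 → 10.
Size — runs backward through clothing sizes XS→XL: S, XS, XL, L, M → S.
Putting it together: (50, 48, 10, S).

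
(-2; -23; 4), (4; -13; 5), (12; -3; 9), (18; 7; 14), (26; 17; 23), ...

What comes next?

(32; 27; 37)

For the first component, alternating steps +6, +8, +6, +8, …: -2, 4, 12, 18, 26 → 32.
Second component goes -23, -13, -3, 7, 17 → 27 (+10 each step).
Third component: each term is the sum of the two before it; 4, 5, 9, 14, 23 → 37.
Putting it together: (32; 27; 37).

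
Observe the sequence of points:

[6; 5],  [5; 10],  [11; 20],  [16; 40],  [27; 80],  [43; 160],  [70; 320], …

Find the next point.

[113; 640]

For the first slot, each term is the sum of the two before it: 6, 5, 11, 16, 27, 43, 70 → 113.
Second slot — ×2 each step: 5, 10, 20, 40, 80, 160, 320 → 640.
Combining the parts gives [113; 640].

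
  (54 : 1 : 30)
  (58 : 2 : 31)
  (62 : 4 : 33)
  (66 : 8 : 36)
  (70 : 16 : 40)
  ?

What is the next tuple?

(74 : 32 : 45)

First coordinate goes 54, 58, 62, 66, 70 → 74 (+4 each step).
Second coordinate: ×2 each step; 1, 2, 4, 8, 16 → 32.
Third coordinate: 30, 31, 33, 36, 40 → 45 (differences are 1, 2, 3, … (increasing by 1 each time)).
So the next tuple is (74 : 32 : 45).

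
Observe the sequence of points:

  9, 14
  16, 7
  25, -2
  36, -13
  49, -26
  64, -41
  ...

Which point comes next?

81, -58

First component goes 9, 16, 25, 36, 49, 64 → 81 (perfect squares: 3², 4², 5², …).
Second component — together with the first component always sums to 23: 14, 7, -2, -13, -26, -41 → -58.
Putting it together: 81, -58.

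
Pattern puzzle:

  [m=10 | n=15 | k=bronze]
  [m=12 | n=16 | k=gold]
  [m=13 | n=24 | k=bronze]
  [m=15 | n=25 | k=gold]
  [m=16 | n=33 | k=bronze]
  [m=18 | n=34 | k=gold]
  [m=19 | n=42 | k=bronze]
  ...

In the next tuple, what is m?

M: alternating steps +2, +1, +2, +1, …; 10, 12, 13, 15, 16, 18, 19 → 21.
N: alternating steps +1, +8, +1, +8, …; 15, 16, 24, 25, 33, 34, 42 → 43.
K: alternates bronze ↔ gold, so bronze, gold, bronze, gold, bronze, gold, bronze → gold.

21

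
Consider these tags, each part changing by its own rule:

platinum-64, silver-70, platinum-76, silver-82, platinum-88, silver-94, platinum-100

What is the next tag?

Metal — alternates platinum ↔ silver: platinum, silver, platinum, silver, platinum, silver, platinum → silver.
Second component: 64, 70, 76, 82, 88, 94, 100 → 106 (+6 each step).
Combining the parts gives silver-106.

silver-106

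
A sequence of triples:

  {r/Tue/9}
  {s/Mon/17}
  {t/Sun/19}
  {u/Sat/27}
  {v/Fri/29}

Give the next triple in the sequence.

For the letter, letters move forward 1 place in the alphabet: r, s, t, u, v → w.
Day goes Tue, Mon, Sun, Sat, Fri → Thu (runs backward through the weekdays Mon→Sun).
Third value — alternating steps +8, +2, +8, +2, …: 9, 17, 19, 27, 29 → 37.
So the next triple is {w/Thu/37}.

{w/Thu/37}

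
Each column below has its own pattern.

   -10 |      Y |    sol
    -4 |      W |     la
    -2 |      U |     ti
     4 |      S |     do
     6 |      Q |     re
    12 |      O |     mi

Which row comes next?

For the first component, alternating steps +6, +2, +6, +2, …: -10, -4, -2, 4, 6, 12 → 14.
Letter: letters move back 2 places in the alphabet, so Y, W, U, S, Q, O → M.
Note: runs through the solfège scale do→ti, so sol, la, ti, do, re, mi → fa.
So the next row is 14  M  fa.

14  M  fa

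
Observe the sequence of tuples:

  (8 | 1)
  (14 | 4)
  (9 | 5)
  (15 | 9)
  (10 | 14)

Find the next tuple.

(16 | 23)

First slot: 8, 14, 9, 15, 10 → 16 (alternating steps +6, −5, +6, −5, …).
Second slot: 1, 4, 5, 9, 14 → 23 (each term is the sum of the two before it).
Putting it together: (16 | 23).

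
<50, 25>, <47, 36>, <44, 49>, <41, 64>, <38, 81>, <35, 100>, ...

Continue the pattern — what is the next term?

First entry: 50, 47, 44, 41, 38, 35 → 32 (−3 each step).
Second entry: perfect squares: 5², 6², 7², …, so 25, 36, 49, 64, 81, 100 → 121.
So the next term is <32, 121>.

<32, 121>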